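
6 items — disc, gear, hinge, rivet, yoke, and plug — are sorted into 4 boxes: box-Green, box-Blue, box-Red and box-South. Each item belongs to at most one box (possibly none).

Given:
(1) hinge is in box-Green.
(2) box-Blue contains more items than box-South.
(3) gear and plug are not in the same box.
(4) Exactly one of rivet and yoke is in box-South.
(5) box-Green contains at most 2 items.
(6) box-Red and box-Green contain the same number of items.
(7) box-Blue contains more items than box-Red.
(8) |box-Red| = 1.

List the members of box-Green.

box-Green = {hinge}

From (1): hinge ∈ box-Green.
Suppose disc ∈ box-Green: no assignment then satisfies all the clues, so disc ∉ box-Green.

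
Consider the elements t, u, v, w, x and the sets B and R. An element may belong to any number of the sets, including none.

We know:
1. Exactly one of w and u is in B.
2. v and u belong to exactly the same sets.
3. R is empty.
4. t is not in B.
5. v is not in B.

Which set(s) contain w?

From (4): t ∉ B.
From (5): v ∉ B.
(2): u matches v: u ∉ B.
(3): R already has 0, so the rest are out.
(1) (exactly one): w ∈ B.

w: B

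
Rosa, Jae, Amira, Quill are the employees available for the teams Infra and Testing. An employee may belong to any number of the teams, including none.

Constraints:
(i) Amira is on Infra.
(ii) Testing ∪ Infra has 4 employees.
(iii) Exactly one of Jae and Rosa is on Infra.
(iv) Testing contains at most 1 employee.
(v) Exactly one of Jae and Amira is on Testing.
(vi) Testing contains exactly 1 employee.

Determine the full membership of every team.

Infra = {Amira, Quill, Rosa}; Testing = {Jae}

From (i): Amira ∈ Infra.
Suppose Rosa ∉ Infra: no assignment then satisfies all the clues, so Rosa ∈ Infra.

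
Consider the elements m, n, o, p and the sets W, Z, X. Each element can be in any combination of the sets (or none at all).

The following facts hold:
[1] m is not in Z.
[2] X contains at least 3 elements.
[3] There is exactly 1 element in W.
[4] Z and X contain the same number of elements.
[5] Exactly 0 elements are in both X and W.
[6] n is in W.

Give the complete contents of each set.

W = {n}; Z = {n, o, p}; X = {m, o, p}

From (1): m ∉ Z.
From (6): n ∈ W.
(3): W already has 1, so the rest are out.
Suppose m ∉ X: no assignment then satisfies all the clues, so m ∈ X.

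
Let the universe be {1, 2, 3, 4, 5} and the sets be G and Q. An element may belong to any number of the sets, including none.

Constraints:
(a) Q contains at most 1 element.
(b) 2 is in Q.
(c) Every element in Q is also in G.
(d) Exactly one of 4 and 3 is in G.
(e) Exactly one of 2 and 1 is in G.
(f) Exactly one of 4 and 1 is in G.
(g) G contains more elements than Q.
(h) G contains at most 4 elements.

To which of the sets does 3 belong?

3: none

From (b): 2 ∈ Q.
(a): Q already has 1, so the rest are out.
(c) with 2 ∈ Q: 2 ∈ G.
(e) (exactly one): 1 ∉ G.
(f) (exactly one): 4 ∈ G.
(d) (exactly one): 3 ∉ G.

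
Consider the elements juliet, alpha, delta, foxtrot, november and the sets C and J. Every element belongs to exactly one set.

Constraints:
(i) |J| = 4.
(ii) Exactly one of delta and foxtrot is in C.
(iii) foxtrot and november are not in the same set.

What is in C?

C = {foxtrot}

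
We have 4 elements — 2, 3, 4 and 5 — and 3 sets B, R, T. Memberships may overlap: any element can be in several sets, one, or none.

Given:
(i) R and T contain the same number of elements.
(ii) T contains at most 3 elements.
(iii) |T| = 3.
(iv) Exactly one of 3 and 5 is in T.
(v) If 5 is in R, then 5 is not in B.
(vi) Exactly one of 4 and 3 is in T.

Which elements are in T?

T = {2, 4, 5}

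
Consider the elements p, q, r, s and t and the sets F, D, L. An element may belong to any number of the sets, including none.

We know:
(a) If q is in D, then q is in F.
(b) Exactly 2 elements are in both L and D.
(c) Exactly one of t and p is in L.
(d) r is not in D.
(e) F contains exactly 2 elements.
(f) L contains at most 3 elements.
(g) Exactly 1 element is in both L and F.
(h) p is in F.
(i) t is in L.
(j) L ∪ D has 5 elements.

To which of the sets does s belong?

s: D

From (d): r ∉ D.
From (h): p ∈ F.
From (i): t ∈ L.
(c) (exactly one): p ∉ L.
Suppose s ∈ F: no assignment then satisfies all the clues, so s ∉ F.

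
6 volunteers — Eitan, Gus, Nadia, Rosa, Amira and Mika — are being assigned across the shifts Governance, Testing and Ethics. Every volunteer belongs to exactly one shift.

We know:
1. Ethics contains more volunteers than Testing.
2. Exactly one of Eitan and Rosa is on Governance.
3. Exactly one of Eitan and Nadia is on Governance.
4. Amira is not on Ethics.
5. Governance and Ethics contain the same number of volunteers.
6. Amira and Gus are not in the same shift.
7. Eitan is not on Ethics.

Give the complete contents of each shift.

Governance = {Amira, Eitan, Mika}; Testing = {}; Ethics = {Gus, Nadia, Rosa}

From (4): Amira ∉ Ethics.
From (7): Eitan ∉ Ethics.
Suppose Eitan ∉ Governance: no assignment then satisfies all the clues, so Eitan ∈ Governance.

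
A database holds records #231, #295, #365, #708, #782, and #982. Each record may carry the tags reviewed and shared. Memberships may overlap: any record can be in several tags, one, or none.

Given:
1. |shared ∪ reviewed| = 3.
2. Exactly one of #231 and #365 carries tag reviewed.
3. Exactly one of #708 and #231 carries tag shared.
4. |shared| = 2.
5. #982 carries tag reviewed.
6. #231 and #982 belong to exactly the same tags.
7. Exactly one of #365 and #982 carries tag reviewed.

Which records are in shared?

shared = {#231, #982}

From (5): #982 ∈ reviewed.
(6): #231 matches #982: #231 ∈ reviewed.
(7) (exactly one): #365 ∉ reviewed.
Suppose #231 ∉ shared: no assignment then satisfies all the clues, so #231 ∈ shared.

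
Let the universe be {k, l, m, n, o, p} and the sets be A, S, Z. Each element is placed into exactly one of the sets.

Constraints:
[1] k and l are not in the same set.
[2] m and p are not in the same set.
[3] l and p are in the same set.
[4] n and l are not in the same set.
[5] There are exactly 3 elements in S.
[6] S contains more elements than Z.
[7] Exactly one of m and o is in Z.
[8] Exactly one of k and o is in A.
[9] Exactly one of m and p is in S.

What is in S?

S = {l, o, p}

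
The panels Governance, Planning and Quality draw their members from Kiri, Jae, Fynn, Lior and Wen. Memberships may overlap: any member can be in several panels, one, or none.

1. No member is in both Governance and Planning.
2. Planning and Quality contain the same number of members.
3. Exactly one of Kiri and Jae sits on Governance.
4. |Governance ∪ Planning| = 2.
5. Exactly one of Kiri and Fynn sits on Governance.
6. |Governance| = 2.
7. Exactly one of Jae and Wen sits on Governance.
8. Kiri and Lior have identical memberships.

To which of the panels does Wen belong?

Wen: none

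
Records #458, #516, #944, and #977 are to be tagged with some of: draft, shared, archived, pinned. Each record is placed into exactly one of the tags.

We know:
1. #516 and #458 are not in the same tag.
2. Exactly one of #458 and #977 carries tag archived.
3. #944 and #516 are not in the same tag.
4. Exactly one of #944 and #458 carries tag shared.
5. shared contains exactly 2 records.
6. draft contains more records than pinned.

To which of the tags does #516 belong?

#516: draft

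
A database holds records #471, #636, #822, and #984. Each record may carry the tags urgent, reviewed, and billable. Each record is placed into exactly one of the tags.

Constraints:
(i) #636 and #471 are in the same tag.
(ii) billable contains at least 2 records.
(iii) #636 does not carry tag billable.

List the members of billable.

From (iii): #636 ∉ billable.
(i): #471 matches #636: #471 ∉ billable.
(ii): only 2 candidates remain for billable, so all are in.

billable = {#822, #984}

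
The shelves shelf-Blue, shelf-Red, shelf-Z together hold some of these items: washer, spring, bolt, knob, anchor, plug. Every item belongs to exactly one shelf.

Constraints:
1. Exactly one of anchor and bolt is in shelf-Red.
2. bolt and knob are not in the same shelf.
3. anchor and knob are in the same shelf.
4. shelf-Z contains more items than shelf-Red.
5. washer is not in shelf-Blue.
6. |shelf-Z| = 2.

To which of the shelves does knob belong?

From (5): washer ∉ shelf-Blue.
Suppose knob ∉ shelf-Blue: no assignment then satisfies all the clues, so knob ∈ shelf-Blue.

knob: shelf-Blue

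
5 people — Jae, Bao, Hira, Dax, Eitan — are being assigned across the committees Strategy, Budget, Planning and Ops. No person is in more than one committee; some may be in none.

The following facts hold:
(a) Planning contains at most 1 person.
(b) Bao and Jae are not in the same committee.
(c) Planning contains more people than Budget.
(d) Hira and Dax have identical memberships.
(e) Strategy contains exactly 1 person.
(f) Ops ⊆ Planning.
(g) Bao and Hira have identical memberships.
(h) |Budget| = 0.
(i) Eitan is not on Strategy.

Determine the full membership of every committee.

Strategy = {Jae}; Budget = {}; Planning = {Eitan}; Ops = {}

From (i): Eitan ∉ Strategy.
(h): Budget already has 0, so the rest are out.
Suppose Jae ∉ Strategy: no assignment then satisfies all the clues, so Jae ∈ Strategy.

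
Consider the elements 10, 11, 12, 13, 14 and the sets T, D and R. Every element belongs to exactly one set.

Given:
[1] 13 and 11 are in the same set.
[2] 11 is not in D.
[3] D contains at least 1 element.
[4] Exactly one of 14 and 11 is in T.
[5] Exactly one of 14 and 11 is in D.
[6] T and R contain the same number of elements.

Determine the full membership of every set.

T = {11, 13}; D = {14}; R = {10, 12}

From (2): 11 ∉ D.
(1): 13 matches 11: 13 ∉ D.
(5) (exactly one): 14 ∈ D.
(4) (exactly one): 11 ∈ T.
(1): 13 matches 11: 13 ∈ T.
Suppose 10 ∈ T: no assignment then satisfies all the clues, so 10 ∉ T.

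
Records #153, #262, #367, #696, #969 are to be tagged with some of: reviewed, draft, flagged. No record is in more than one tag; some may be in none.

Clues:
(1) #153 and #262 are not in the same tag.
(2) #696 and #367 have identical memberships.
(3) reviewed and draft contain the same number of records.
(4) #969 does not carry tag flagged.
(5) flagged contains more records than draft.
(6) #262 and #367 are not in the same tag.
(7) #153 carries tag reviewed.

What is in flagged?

flagged = {#367, #696}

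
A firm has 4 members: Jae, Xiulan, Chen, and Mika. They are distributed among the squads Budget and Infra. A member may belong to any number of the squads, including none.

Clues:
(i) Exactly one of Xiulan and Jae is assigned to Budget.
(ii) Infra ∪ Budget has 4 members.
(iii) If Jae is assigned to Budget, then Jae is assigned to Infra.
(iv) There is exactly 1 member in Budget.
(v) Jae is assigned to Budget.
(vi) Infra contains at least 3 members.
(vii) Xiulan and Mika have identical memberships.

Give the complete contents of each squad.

Budget = {Jae}; Infra = {Chen, Jae, Mika, Xiulan}

From (v): Jae ∈ Budget.
(i) (exactly one): Xiulan ∉ Budget.
(iii): Jae ∈ Infra.
(iv): Budget already has 1, so the rest are out.
Suppose Xiulan ∉ Infra: no assignment then satisfies all the clues, so Xiulan ∈ Infra.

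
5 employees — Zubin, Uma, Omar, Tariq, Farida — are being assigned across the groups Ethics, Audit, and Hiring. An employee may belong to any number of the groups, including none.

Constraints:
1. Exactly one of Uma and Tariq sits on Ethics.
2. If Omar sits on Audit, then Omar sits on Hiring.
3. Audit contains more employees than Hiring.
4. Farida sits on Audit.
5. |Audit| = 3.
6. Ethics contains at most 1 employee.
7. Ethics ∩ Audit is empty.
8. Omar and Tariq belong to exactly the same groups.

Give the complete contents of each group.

Ethics = {Uma}; Audit = {Farida, Omar, Tariq}; Hiring = {Omar, Tariq}

From (4): Farida ∈ Audit.
(7) (disjoint): Farida ∉ Ethics.
Suppose Zubin ∈ Ethics: no assignment then satisfies all the clues, so Zubin ∉ Ethics.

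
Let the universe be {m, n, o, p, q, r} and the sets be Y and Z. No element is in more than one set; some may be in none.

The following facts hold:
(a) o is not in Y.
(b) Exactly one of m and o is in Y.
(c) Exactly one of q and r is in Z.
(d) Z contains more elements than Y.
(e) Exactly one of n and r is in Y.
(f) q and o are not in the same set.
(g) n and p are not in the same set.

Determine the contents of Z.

Z = {o, p, r}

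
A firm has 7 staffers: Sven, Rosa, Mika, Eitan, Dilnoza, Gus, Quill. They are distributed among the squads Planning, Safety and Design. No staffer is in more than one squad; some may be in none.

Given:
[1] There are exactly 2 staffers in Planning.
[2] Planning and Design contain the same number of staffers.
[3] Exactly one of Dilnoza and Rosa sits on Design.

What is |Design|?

2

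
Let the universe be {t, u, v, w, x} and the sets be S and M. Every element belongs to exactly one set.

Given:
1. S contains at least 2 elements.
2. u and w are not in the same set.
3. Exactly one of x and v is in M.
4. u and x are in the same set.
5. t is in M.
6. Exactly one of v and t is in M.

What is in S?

S = {v, w}

From (5): t ∈ M.
(6) (exactly one): v ∉ M.
Only one set left: v ∈ S.
(3) (exactly one): x ∈ M.
(4): u matches x: u ∉ S.
(4): u matches x: u ∈ M.
(1): only 2 candidates remain for S, so all are in.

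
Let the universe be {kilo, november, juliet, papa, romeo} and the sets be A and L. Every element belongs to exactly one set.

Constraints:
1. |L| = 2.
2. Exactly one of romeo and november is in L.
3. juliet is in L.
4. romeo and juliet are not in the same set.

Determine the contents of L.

From (3): juliet ∈ L.
(4): romeo ∉ L.
Only one set left: romeo ∈ A.
(2) (exactly one): november ∈ L.
(1): L already has 2, so the rest are out.
Only one set left: kilo ∈ A.
Only one set left: papa ∈ A.

L = {juliet, november}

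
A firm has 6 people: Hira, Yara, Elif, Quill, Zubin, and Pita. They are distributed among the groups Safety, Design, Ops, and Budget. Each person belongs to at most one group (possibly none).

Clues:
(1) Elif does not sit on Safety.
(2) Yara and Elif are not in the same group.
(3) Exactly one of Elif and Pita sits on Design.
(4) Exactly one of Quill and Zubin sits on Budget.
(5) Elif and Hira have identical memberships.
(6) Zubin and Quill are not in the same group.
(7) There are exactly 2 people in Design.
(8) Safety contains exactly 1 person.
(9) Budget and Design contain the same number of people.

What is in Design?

Design = {Elif, Hira}

From (1): Elif ∉ Safety.
(5): Hira matches Elif: Hira ∉ Safety.
Suppose Hira ∉ Design: no assignment then satisfies all the clues, so Hira ∈ Design.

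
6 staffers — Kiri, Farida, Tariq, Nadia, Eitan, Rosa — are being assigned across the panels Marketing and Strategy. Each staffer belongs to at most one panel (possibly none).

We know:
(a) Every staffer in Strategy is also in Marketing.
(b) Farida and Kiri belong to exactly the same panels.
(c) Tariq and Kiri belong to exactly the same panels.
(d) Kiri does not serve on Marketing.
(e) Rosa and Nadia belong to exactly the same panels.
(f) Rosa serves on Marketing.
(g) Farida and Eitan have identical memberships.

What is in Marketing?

Marketing = {Nadia, Rosa}

From (d): Kiri ∉ Marketing.
From (f): Rosa ∈ Marketing.
(a) contrapositive: Kiri ∉ Strategy.
(b): Farida matches Kiri: Farida ∉ Marketing.
(b): Farida matches Kiri: Farida ∉ Strategy.
(c): Tariq matches Kiri: Tariq ∉ Marketing.
(c): Tariq matches Kiri: Tariq ∉ Strategy.
(e): Nadia matches Rosa: Nadia ∈ Marketing.
(g): Eitan matches Farida: Eitan ∉ Marketing.
(g): Eitan matches Farida: Eitan ∉ Strategy.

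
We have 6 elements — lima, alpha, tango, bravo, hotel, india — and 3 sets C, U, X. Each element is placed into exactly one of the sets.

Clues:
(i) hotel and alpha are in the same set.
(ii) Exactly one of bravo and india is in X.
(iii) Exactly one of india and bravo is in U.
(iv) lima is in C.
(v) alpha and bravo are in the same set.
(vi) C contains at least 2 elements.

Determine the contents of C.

C = {lima, tango}

From (iv): lima ∈ C.
Suppose alpha ∈ C: no assignment then satisfies all the clues, so alpha ∉ C.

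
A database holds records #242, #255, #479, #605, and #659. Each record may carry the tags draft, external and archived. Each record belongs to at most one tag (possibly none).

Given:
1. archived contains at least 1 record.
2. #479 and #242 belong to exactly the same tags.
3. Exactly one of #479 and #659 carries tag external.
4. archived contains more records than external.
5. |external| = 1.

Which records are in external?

external = {#659}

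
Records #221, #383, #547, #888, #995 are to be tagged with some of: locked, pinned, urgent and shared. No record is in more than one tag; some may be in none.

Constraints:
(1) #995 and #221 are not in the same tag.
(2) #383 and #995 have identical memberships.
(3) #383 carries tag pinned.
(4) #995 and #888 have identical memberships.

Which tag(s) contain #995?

#995: pinned

From (3): #383 ∈ pinned.
(2): #995 matches #383: #995 ∉ locked.
(2): #995 matches #383: #995 ∈ pinned.
(4): #888 matches #995: #888 ∉ locked.
(4): #888 matches #995: #888 ∈ pinned.
(1): #221 ∉ pinned.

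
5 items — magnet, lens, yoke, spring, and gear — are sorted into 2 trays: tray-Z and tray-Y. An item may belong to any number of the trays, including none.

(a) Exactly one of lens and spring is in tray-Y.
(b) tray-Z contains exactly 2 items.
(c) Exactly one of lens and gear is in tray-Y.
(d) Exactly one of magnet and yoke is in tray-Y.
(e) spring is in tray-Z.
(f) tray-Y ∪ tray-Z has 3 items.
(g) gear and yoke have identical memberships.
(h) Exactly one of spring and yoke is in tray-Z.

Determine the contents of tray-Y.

tray-Y = {lens, magnet}

From (e): spring ∈ tray-Z.
(h) (exactly one): yoke ∉ tray-Z.
(g): gear matches yoke: gear ∉ tray-Z.
Suppose magnet ∉ tray-Y: no assignment then satisfies all the clues, so magnet ∈ tray-Y.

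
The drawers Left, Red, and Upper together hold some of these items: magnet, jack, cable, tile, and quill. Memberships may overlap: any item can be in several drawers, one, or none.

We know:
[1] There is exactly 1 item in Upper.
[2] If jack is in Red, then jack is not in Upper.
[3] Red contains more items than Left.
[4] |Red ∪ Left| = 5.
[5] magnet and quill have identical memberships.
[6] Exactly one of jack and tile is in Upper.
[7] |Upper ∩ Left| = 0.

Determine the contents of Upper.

Upper = {tile}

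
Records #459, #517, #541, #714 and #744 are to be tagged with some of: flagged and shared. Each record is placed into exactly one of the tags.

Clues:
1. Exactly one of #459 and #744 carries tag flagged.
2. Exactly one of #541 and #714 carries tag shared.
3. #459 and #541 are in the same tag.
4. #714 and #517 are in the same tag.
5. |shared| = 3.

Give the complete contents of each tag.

flagged = {#459, #541}; shared = {#517, #714, #744}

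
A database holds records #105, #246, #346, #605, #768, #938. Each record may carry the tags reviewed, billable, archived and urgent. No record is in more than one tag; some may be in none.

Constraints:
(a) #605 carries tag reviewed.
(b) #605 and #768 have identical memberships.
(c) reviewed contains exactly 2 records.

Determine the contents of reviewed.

From (a): #605 ∈ reviewed.
(b): #768 matches #605: #768 ∈ reviewed.
(c): reviewed already has 2, so the rest are out.

reviewed = {#605, #768}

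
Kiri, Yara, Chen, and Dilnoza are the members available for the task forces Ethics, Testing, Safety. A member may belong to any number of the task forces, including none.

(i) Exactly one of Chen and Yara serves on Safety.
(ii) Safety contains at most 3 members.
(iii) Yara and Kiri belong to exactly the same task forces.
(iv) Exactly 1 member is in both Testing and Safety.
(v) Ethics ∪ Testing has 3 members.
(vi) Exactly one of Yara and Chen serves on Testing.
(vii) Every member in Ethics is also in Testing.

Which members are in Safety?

Safety = {Chen, Dilnoza}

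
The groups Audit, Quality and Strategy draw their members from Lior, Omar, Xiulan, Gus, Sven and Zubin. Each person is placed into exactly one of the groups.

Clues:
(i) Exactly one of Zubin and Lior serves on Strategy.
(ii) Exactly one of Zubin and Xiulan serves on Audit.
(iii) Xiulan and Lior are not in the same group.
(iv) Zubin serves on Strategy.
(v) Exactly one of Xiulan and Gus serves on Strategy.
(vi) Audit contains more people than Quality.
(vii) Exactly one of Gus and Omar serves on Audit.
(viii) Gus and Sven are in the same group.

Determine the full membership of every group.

From (iv): Zubin ∈ Strategy.
(i) (exactly one): Lior ∉ Strategy.
(ii) (exactly one): Xiulan ∈ Audit.
(iii): Lior ∉ Audit.
(v) (exactly one): Gus ∈ Strategy.
(vii) (exactly one): Omar ∈ Audit.
(viii): Sven matches Gus: Sven ∉ Audit.
(viii): Sven matches Gus: Sven ∉ Quality.
(viii): Sven matches Gus: Sven ∈ Strategy.
Only one group left: Lior ∈ Quality.

Audit = {Omar, Xiulan}; Quality = {Lior}; Strategy = {Gus, Sven, Zubin}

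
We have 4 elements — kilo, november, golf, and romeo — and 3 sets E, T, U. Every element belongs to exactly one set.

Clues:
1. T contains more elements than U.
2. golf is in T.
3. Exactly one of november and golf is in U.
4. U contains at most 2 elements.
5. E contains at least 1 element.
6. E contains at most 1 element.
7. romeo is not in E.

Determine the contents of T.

From (2): golf ∈ T.
From (7): romeo ∉ E.
(3) (exactly one): november ∈ U.
(5): only 1 candidates remain for E, so all are in.
Suppose romeo ∉ T: no assignment then satisfies all the clues, so romeo ∈ T.

T = {golf, romeo}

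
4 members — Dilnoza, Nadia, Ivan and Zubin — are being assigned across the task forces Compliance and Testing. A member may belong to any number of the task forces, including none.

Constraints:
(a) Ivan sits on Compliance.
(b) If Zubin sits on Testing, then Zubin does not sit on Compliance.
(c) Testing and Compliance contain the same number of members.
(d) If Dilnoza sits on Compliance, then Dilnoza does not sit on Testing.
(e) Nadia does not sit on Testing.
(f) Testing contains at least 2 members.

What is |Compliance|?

2

From (a): Ivan ∈ Compliance.
From (e): Nadia ∉ Testing.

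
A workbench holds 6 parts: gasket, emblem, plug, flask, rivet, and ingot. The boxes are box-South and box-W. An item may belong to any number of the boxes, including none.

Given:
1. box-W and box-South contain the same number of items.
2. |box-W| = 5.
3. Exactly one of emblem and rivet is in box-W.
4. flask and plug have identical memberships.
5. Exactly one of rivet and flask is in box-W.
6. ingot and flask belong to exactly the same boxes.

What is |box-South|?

5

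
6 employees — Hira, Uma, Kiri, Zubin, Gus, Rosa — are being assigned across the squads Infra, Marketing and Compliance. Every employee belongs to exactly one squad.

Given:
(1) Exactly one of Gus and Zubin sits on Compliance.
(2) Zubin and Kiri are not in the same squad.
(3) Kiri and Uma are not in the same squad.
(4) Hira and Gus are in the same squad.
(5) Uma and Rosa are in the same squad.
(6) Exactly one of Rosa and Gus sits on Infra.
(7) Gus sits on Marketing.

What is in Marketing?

From (7): Gus ∈ Marketing.
(1) (exactly one): Zubin ∈ Compliance.
(2): Kiri ∉ Compliance.
(4): Hira matches Gus: Hira ∉ Infra.
(4): Hira matches Gus: Hira ∈ Marketing.
(6) (exactly one): Rosa ∈ Infra.
(5): Uma matches Rosa: Uma ∈ Infra.
(3): Kiri ∉ Infra.
Only one squad left: Kiri ∈ Marketing.

Marketing = {Gus, Hira, Kiri}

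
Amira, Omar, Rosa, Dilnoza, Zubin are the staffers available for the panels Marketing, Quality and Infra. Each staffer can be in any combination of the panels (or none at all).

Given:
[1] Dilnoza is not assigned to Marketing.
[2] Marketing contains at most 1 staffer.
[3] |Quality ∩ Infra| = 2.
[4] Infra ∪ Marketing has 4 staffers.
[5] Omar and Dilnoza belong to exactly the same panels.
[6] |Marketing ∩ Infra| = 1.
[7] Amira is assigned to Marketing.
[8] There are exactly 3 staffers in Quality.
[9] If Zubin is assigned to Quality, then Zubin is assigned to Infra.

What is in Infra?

Infra = {Amira, Dilnoza, Omar, Zubin}

From (1): Dilnoza ∉ Marketing.
From (7): Amira ∈ Marketing.
(2): Marketing already has 1, so the rest are out.
Suppose Amira ∉ Infra: no assignment then satisfies all the clues, so Amira ∈ Infra.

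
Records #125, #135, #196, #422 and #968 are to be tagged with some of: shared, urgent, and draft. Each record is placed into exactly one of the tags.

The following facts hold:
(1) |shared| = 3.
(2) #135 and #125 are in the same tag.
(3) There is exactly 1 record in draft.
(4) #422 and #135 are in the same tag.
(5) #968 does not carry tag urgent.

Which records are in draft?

draft = {#968}

From (5): #968 ∉ urgent.
Suppose #125 ∈ draft: no assignment then satisfies all the clues, so #125 ∉ draft.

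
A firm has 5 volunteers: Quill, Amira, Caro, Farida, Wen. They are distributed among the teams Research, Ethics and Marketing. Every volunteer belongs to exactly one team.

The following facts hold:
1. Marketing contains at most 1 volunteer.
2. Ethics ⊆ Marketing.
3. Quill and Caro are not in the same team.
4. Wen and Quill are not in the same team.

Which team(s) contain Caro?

Caro: Research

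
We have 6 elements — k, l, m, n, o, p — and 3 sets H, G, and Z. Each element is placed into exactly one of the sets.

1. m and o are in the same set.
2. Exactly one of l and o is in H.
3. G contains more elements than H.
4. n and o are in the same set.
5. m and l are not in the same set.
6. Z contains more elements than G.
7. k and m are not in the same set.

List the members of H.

H = {l}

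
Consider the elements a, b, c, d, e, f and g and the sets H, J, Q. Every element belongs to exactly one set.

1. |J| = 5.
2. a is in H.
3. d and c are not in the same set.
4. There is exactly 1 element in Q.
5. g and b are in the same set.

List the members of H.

H = {a}

From (2): a ∈ H.
Suppose b ∈ H: no assignment then satisfies all the clues, so b ∉ H.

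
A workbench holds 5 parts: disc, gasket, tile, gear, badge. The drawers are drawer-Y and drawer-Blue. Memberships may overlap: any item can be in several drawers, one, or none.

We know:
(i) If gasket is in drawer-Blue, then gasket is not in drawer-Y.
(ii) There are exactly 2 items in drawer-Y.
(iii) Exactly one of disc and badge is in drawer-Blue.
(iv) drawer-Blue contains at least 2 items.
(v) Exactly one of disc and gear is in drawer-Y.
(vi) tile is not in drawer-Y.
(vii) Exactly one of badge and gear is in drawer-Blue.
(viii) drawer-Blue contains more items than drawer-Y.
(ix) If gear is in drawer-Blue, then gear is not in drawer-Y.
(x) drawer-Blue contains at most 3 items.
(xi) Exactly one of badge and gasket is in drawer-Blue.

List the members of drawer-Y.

drawer-Y = {badge, disc}

From (vi): tile ∉ drawer-Y.
Suppose disc ∉ drawer-Y: no assignment then satisfies all the clues, so disc ∈ drawer-Y.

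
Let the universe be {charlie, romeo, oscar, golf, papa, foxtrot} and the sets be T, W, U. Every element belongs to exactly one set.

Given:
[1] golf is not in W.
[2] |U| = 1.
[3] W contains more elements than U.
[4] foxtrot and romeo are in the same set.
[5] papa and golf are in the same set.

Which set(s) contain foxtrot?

foxtrot: W

From (1): golf ∉ W.
(5): papa matches golf: papa ∉ W.
Suppose foxtrot ∈ T: no assignment then satisfies all the clues, so foxtrot ∉ T.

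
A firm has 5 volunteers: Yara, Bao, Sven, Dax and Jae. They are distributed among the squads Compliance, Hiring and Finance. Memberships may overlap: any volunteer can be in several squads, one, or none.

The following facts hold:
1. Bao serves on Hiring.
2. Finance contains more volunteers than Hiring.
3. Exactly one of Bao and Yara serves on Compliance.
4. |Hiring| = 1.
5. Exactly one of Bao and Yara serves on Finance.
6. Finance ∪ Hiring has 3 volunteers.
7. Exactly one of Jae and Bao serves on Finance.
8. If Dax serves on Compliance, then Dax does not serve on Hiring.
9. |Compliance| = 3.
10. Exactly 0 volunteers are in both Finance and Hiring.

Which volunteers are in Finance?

From (1): Bao ∈ Hiring.
(4): Hiring already has 1, so the rest are out.
Suppose Yara ∉ Finance: no assignment then satisfies all the clues, so Yara ∈ Finance.

Finance = {Jae, Yara}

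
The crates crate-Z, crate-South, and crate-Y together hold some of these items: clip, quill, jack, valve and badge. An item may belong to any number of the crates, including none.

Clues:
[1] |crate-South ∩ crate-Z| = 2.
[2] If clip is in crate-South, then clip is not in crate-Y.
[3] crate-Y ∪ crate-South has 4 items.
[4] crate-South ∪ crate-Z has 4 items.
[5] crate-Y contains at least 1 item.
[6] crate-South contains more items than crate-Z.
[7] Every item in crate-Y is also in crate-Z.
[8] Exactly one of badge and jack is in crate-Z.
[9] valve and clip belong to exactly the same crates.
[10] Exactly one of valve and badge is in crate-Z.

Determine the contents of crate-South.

crate-South = {badge, clip, quill, valve}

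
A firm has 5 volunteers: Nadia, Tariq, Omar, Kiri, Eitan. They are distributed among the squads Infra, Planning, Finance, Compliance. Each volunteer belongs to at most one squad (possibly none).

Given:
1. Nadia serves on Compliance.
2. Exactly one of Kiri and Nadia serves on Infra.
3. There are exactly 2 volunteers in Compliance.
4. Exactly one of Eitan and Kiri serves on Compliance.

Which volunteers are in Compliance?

Compliance = {Eitan, Nadia}

From (1): Nadia ∈ Compliance.
(2) (exactly one): Kiri ∈ Infra.
(4) (exactly one): Eitan ∈ Compliance.
(3): Compliance already has 2, so the rest are out.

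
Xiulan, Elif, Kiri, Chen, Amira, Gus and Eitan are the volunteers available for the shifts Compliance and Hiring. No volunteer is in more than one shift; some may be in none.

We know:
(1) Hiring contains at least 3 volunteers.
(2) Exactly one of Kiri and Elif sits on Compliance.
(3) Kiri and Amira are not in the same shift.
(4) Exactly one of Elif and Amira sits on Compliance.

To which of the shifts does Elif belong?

Elif: Compliance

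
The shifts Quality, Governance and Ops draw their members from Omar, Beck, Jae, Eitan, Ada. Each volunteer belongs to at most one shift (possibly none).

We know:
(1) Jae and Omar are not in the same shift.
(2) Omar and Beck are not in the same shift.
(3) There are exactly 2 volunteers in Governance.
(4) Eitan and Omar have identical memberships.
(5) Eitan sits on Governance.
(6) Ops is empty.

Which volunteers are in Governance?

Governance = {Eitan, Omar}

From (5): Eitan ∈ Governance.
(4): Omar matches Eitan: Omar ∉ Quality.
(4): Omar matches Eitan: Omar ∈ Governance.
(6): Ops already has 0, so the rest are out.
(1): Jae ∉ Governance.
(2): Beck ∉ Governance.
(3): Governance already has 2, so the rest are out.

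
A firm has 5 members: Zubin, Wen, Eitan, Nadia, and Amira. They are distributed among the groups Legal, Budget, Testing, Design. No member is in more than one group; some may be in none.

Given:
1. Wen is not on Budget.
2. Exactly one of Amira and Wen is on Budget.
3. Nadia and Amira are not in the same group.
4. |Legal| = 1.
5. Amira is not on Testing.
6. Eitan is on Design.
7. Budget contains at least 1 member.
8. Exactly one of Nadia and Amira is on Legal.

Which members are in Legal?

From (1): Wen ∉ Budget.
From (5): Amira ∉ Testing.
From (6): Eitan ∈ Design.
(2) (exactly one): Amira ∈ Budget.
(3): Nadia ∉ Budget.
(8) (exactly one): Nadia ∈ Legal.
(4): Legal already has 1, so the rest are out.

Legal = {Nadia}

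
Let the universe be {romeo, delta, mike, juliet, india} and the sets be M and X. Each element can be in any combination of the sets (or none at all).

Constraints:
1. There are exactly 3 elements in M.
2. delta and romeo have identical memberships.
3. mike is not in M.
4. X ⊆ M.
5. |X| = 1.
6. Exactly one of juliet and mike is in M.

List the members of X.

X = {juliet}

From (3): mike ∉ M.
(4) contrapositive: mike ∉ X.
(6) (exactly one): juliet ∈ M.
Suppose romeo ∈ X: no assignment then satisfies all the clues, so romeo ∉ X.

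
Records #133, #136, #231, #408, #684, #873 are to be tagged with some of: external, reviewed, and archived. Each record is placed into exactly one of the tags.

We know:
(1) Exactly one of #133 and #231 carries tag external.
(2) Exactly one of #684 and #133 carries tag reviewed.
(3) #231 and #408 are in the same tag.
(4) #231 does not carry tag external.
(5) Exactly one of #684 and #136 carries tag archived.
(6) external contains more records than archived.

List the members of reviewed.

From (4): #231 ∉ external.
(1) (exactly one): #133 ∈ external.
(2) (exactly one): #684 ∈ reviewed.
(3): #408 matches #231: #408 ∉ external.
(5) (exactly one): #136 ∈ archived.
Suppose #231 ∉ reviewed: no assignment then satisfies all the clues, so #231 ∈ reviewed.

reviewed = {#231, #408, #684}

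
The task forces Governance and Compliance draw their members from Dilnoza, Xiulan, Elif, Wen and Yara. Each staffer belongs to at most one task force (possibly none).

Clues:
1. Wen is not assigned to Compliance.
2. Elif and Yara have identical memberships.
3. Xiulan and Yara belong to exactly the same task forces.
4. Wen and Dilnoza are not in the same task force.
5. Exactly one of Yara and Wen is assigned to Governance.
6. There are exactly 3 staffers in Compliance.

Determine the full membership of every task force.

Governance = {Wen}; Compliance = {Elif, Xiulan, Yara}

From (1): Wen ∉ Compliance.
Suppose Dilnoza ∈ Governance: no assignment then satisfies all the clues, so Dilnoza ∉ Governance.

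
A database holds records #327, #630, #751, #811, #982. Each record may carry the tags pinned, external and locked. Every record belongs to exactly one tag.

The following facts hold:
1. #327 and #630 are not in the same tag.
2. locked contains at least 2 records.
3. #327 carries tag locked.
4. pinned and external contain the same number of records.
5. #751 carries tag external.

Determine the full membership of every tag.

pinned = {#630}; external = {#751}; locked = {#327, #811, #982}

From (3): #327 ∈ locked.
From (5): #751 ∈ external.
(1): #630 ∉ locked.
Suppose #630 ∉ pinned: no assignment then satisfies all the clues, so #630 ∈ pinned.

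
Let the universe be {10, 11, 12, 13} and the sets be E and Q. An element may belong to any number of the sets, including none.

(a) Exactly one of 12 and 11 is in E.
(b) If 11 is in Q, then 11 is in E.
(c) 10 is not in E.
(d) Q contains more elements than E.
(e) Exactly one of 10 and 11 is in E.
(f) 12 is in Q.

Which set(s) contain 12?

From (c): 10 ∉ E.
From (f): 12 ∈ Q.
(e) (exactly one): 11 ∈ E.
(a) (exactly one): 12 ∉ E.

12: Q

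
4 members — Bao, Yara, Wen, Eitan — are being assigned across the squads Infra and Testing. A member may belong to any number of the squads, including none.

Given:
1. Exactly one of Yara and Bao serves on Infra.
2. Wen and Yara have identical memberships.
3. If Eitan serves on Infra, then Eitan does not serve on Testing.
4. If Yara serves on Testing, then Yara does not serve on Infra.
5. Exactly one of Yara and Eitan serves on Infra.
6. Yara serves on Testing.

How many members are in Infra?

2

From (6): Yara ∈ Testing.
(2): Wen matches Yara: Wen ∈ Testing.
(4): Yara ∉ Infra.
(5) (exactly one): Eitan ∈ Infra.
(1) (exactly one): Bao ∈ Infra.
(2): Wen matches Yara: Wen ∉ Infra.
(3): Eitan ∉ Testing.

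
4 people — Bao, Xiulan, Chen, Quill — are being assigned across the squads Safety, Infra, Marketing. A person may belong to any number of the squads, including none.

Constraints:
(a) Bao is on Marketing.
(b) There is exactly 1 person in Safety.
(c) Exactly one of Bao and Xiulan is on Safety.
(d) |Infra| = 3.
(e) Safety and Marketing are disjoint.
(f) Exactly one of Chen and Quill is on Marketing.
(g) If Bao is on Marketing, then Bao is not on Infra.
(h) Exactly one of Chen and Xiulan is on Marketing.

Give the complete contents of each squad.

Safety = {Xiulan}; Infra = {Chen, Quill, Xiulan}; Marketing = {Bao, Chen}

From (a): Bao ∈ Marketing.
(e) (disjoint): Bao ∉ Safety.
(g): Bao ∉ Infra.
(c) (exactly one): Xiulan ∈ Safety.
(d): only 3 candidates remain for Infra, so all are in.
(e) (disjoint): Xiulan ∉ Marketing.
(h) (exactly one): Chen ∈ Marketing.
(b): Safety already has 1, so the rest are out.
(f) (exactly one): Quill ∉ Marketing.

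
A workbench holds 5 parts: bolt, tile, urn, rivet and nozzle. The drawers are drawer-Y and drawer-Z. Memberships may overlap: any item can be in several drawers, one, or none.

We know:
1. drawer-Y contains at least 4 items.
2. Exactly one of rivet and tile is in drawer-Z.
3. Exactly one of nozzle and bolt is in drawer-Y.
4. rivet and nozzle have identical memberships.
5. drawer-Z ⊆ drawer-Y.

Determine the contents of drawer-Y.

drawer-Y = {nozzle, rivet, tile, urn}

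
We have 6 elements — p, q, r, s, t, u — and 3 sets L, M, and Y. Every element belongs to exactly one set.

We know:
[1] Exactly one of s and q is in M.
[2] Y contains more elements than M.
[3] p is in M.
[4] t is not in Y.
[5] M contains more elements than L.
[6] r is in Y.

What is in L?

L = {t}

From (3): p ∈ M.
From (4): t ∉ Y.
From (6): r ∈ Y.
Suppose q ∈ L: no assignment then satisfies all the clues, so q ∉ L.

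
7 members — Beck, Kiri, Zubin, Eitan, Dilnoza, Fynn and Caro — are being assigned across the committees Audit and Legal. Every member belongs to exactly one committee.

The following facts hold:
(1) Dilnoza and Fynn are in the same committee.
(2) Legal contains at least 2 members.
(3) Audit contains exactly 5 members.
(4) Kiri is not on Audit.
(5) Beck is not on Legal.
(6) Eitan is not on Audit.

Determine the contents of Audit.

Audit = {Beck, Caro, Dilnoza, Fynn, Zubin}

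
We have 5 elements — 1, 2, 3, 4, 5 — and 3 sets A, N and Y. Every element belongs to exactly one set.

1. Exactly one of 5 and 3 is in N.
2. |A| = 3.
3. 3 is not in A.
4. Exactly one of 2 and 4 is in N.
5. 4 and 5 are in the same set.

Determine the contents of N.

N = {2, 3}

From (3): 3 ∉ A.
Suppose 1 ∈ N: no assignment then satisfies all the clues, so 1 ∉ N.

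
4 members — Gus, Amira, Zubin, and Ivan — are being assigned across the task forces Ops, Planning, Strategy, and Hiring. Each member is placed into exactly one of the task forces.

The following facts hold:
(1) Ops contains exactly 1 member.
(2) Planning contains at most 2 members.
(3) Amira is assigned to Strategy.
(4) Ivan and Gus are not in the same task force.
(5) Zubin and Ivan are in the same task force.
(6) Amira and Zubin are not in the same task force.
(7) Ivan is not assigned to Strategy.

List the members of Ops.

Ops = {Gus}

From (3): Amira ∈ Strategy.
From (7): Ivan ∉ Strategy.
(5): Zubin matches Ivan: Zubin ∉ Strategy.
Suppose Gus ∉ Ops: no assignment then satisfies all the clues, so Gus ∈ Ops.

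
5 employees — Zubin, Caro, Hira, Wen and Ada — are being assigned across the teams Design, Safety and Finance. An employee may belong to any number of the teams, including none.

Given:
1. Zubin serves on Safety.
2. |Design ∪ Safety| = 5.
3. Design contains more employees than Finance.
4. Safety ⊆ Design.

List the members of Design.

Design = {Ada, Caro, Hira, Wen, Zubin}

From (1): Zubin ∈ Safety.
(4) with Zubin ∈ Safety: Zubin ∈ Design.
Suppose Caro ∉ Design: no assignment then satisfies all the clues, so Caro ∈ Design.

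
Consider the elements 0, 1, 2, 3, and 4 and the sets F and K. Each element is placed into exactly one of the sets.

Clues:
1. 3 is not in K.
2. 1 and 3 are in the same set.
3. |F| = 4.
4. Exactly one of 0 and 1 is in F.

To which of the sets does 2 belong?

2: F

From (1): 3 ∉ K.
(2): 1 matches 3: 1 ∉ K.
Only one set left: 1 ∈ F.
Only one set left: 3 ∈ F.
(4) (exactly one): 0 ∉ F.
Only one set left: 0 ∈ K.
(3): only 4 candidates remain for F, so all are in.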